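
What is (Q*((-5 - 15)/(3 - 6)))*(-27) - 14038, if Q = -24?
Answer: -9718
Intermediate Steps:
(Q*((-5 - 15)/(3 - 6)))*(-27) - 14038 = -24*(-5 - 15)/(3 - 6)*(-27) - 14038 = -(-480)/(-3)*(-27) - 14038 = -(-480)*(-1)/3*(-27) - 14038 = -24*20/3*(-27) - 14038 = -160*(-27) - 14038 = 4320 - 14038 = -9718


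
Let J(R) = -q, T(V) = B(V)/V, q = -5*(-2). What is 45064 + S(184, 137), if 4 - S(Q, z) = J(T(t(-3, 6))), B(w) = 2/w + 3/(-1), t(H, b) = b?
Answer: 45078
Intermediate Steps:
q = 10
B(w) = -3 + 2/w (B(w) = 2/w + 3*(-1) = 2/w - 3 = -3 + 2/w)
T(V) = (-3 + 2/V)/V
J(R) = -10 (J(R) = -1*10 = -10)
S(Q, z) = 14 (S(Q, z) = 4 - 1*(-10) = 4 + 10 = 14)
45064 + S(184, 137) = 45064 + 14 = 45078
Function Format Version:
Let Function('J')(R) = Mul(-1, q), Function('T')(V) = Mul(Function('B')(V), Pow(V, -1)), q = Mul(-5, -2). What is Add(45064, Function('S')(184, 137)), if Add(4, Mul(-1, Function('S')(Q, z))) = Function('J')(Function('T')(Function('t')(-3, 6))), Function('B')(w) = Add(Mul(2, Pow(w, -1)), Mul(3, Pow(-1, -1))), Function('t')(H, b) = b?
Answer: 45078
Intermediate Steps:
q = 10
Function('B')(w) = Add(-3, Mul(2, Pow(w, -1))) (Function('B')(w) = Add(Mul(2, Pow(w, -1)), Mul(3, -1)) = Add(Mul(2, Pow(w, -1)), -3) = Add(-3, Mul(2, Pow(w, -1))))
Function('T')(V) = Mul(Pow(V, -1), Add(-3, Mul(2, Pow(V, -1)))) (Function('T')(V) = Mul(Add(-3, Mul(2, Pow(V, -1))), Pow(V, -1)) = Mul(Pow(V, -1), Add(-3, Mul(2, Pow(V, -1)))))
Function('J')(R) = -10 (Function('J')(R) = Mul(-1, 10) = -10)
Function('S')(Q, z) = 14 (Function('S')(Q, z) = Add(4, Mul(-1, -10)) = Add(4, 10) = 14)
Add(45064, Function('S')(184, 137)) = Add(45064, 14) = 45078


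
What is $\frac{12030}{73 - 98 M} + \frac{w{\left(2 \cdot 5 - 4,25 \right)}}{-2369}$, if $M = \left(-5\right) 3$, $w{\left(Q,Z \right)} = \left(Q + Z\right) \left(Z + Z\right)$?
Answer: $\frac{26107420}{3655367} \approx 7.1422$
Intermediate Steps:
$w{\left(Q,Z \right)} = 2 Z \left(Q + Z\right)$ ($w{\left(Q,Z \right)} = \left(Q + Z\right) 2 Z = 2 Z \left(Q + Z\right)$)
$M = -15$
$\frac{12030}{73 - 98 M} + \frac{w{\left(2 \cdot 5 - 4,25 \right)}}{-2369} = \frac{12030}{73 - -1470} + \frac{2 \cdot 25 \left(\left(2 \cdot 5 - 4\right) + 25\right)}{-2369} = \frac{12030}{73 + 1470} + 2 \cdot 25 \left(\left(10 - 4\right) + 25\right) \left(- \frac{1}{2369}\right) = \frac{12030}{1543} + 2 \cdot 25 \left(6 + 25\right) \left(- \frac{1}{2369}\right) = 12030 \cdot \frac{1}{1543} + 2 \cdot 25 \cdot 31 \left(- \frac{1}{2369}\right) = \frac{12030}{1543} + 1550 \left(- \frac{1}{2369}\right) = \frac{12030}{1543} - \frac{1550}{2369} = \frac{26107420}{3655367}$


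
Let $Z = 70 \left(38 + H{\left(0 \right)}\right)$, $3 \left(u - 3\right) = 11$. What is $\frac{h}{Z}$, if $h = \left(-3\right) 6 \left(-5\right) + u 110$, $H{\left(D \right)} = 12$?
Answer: $\frac{247}{1050} \approx 0.23524$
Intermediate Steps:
$u = \frac{20}{3}$ ($u = 3 + \frac{1}{3} \cdot 11 = 3 + \frac{11}{3} = \frac{20}{3} \approx 6.6667$)
$Z = 3500$ ($Z = 70 \left(38 + 12\right) = 70 \cdot 50 = 3500$)
$h = \frac{2470}{3}$ ($h = \left(-3\right) 6 \left(-5\right) + \frac{20}{3} \cdot 110 = \left(-18\right) \left(-5\right) + \frac{2200}{3} = 90 + \frac{2200}{3} = \frac{2470}{3} \approx 823.33$)
$\frac{h}{Z} = \frac{2470}{3 \cdot 3500} = \frac{2470}{3} \cdot \frac{1}{3500} = \frac{247}{1050}$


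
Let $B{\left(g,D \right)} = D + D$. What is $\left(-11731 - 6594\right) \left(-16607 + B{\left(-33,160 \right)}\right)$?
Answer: $298459275$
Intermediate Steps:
$B{\left(g,D \right)} = 2 D$
$\left(-11731 - 6594\right) \left(-16607 + B{\left(-33,160 \right)}\right) = \left(-11731 - 6594\right) \left(-16607 + 2 \cdot 160\right) = - 18325 \left(-16607 + 320\right) = \left(-18325\right) \left(-16287\right) = 298459275$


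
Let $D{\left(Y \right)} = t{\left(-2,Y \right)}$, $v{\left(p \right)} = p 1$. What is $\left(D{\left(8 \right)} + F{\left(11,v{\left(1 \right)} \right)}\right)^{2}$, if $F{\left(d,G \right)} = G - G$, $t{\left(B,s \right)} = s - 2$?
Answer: $36$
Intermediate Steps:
$v{\left(p \right)} = p$
$t{\left(B,s \right)} = -2 + s$
$D{\left(Y \right)} = -2 + Y$
$F{\left(d,G \right)} = 0$
$\left(D{\left(8 \right)} + F{\left(11,v{\left(1 \right)} \right)}\right)^{2} = \left(\left(-2 + 8\right) + 0\right)^{2} = \left(6 + 0\right)^{2} = 6^{2} = 36$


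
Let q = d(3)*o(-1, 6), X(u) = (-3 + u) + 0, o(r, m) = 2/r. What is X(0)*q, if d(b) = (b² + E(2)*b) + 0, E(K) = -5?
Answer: -36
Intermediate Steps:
d(b) = b² - 5*b (d(b) = (b² - 5*b) + 0 = b² - 5*b)
X(u) = -3 + u
q = 12 (q = (3*(-5 + 3))*(2/(-1)) = (3*(-2))*(2*(-1)) = -6*(-2) = 12)
X(0)*q = (-3 + 0)*12 = -3*12 = -36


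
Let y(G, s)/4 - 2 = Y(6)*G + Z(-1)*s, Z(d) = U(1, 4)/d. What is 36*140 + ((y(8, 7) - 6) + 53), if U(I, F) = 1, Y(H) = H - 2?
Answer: 5195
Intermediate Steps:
Y(H) = -2 + H
Z(d) = 1/d
y(G, s) = 8 - 4*s + 16*G (y(G, s) = 8 + 4*((-2 + 6)*G + s/(-1)) = 8 + 4*(4*G - s) = 8 + 4*(-s + 4*G) = 8 + (-4*s + 16*G) = 8 - 4*s + 16*G)
36*140 + ((y(8, 7) - 6) + 53) = 36*140 + (((8 - 4*7 + 16*8) - 6) + 53) = 5040 + (((8 - 28 + 128) - 6) + 53) = 5040 + ((108 - 6) + 53) = 5040 + (102 + 53) = 5040 + 155 = 5195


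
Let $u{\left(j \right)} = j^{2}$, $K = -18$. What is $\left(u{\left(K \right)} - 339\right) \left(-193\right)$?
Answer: $2895$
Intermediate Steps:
$\left(u{\left(K \right)} - 339\right) \left(-193\right) = \left(\left(-18\right)^{2} - 339\right) \left(-193\right) = \left(324 - 339\right) \left(-193\right) = \left(-15\right) \left(-193\right) = 2895$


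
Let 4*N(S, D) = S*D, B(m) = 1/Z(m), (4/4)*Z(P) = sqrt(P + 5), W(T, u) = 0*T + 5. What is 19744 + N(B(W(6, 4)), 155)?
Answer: 19744 + 31*sqrt(10)/8 ≈ 19756.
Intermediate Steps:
W(T, u) = 5 (W(T, u) = 0 + 5 = 5)
Z(P) = sqrt(5 + P) (Z(P) = sqrt(P + 5) = sqrt(5 + P))
B(m) = 1/sqrt(5 + m) (B(m) = 1/(sqrt(5 + m)) = 1/sqrt(5 + m))
N(S, D) = D*S/4 (N(S, D) = (S*D)/4 = (D*S)/4 = D*S/4)
19744 + N(B(W(6, 4)), 155) = 19744 + (1/4)*155/sqrt(5 + 5) = 19744 + (1/4)*155/sqrt(10) = 19744 + (1/4)*155*(sqrt(10)/10) = 19744 + 31*sqrt(10)/8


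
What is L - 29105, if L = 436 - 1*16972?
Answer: -45641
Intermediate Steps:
L = -16536 (L = 436 - 16972 = -16536)
L - 29105 = -16536 - 29105 = -45641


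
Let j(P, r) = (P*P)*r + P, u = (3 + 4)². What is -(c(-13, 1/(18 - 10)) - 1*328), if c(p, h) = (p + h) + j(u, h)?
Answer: -33/4 ≈ -8.2500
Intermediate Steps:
u = 49 (u = 7² = 49)
j(P, r) = P + r*P² (j(P, r) = P²*r + P = r*P² + P = P + r*P²)
c(p, h) = 49 + p + 2402*h (c(p, h) = (p + h) + 49*(1 + 49*h) = (h + p) + (49 + 2401*h) = 49 + p + 2402*h)
-(c(-13, 1/(18 - 10)) - 1*328) = -((49 - 13 + 2402/(18 - 10)) - 1*328) = -((49 - 13 + 2402/8) - 328) = -((49 - 13 + 2402*(⅛)) - 328) = -((49 - 13 + 1201/4) - 328) = -(1345/4 - 328) = -1*33/4 = -33/4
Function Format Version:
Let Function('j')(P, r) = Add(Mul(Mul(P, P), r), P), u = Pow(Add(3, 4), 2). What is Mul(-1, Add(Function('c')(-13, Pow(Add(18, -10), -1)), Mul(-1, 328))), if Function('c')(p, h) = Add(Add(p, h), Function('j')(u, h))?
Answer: Rational(-33, 4) ≈ -8.2500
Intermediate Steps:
u = 49 (u = Pow(7, 2) = 49)
Function('j')(P, r) = Add(P, Mul(r, Pow(P, 2))) (Function('j')(P, r) = Add(Mul(Pow(P, 2), r), P) = Add(Mul(r, Pow(P, 2)), P) = Add(P, Mul(r, Pow(P, 2))))
Function('c')(p, h) = Add(49, p, Mul(2402, h)) (Function('c')(p, h) = Add(Add(p, h), Mul(49, Add(1, Mul(49, h)))) = Add(Add(h, p), Add(49, Mul(2401, h))) = Add(49, p, Mul(2402, h)))
Mul(-1, Add(Function('c')(-13, Pow(Add(18, -10), -1)), Mul(-1, 328))) = Mul(-1, Add(Add(49, -13, Mul(2402, Pow(Add(18, -10), -1))), Mul(-1, 328))) = Mul(-1, Add(Add(49, -13, Mul(2402, Pow(8, -1))), -328)) = Mul(-1, Add(Add(49, -13, Mul(2402, Rational(1, 8))), -328)) = Mul(-1, Add(Add(49, -13, Rational(1201, 4)), -328)) = Mul(-1, Add(Rational(1345, 4), -328)) = Mul(-1, Rational(33, 4)) = Rational(-33, 4)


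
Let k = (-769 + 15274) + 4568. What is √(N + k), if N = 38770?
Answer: 3*√6427 ≈ 240.51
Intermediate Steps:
k = 19073 (k = 14505 + 4568 = 19073)
√(N + k) = √(38770 + 19073) = √57843 = 3*√6427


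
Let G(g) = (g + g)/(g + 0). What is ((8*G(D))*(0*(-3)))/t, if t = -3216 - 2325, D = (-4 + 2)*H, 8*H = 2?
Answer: 0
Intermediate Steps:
H = 1/4 (H = (1/8)*2 = 1/4 ≈ 0.25000)
D = -1/2 (D = (-4 + 2)*(1/4) = -2*1/4 = -1/2 ≈ -0.50000)
G(g) = 2 (G(g) = (2*g)/g = 2)
t = -5541
((8*G(D))*(0*(-3)))/t = ((8*2)*(0*(-3)))/(-5541) = (16*0)*(-1/5541) = 0*(-1/5541) = 0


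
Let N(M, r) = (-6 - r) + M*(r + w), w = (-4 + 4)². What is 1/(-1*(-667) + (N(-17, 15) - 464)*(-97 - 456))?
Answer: 1/409887 ≈ 2.4397e-6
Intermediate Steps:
w = 0 (w = 0² = 0)
N(M, r) = -6 - r + M*r (N(M, r) = (-6 - r) + M*(r + 0) = (-6 - r) + M*r = -6 - r + M*r)
1/(-1*(-667) + (N(-17, 15) - 464)*(-97 - 456)) = 1/(-1*(-667) + ((-6 - 1*15 - 17*15) - 464)*(-97 - 456)) = 1/(667 + ((-6 - 15 - 255) - 464)*(-553)) = 1/(667 + (-276 - 464)*(-553)) = 1/(667 - 740*(-553)) = 1/(667 + 409220) = 1/409887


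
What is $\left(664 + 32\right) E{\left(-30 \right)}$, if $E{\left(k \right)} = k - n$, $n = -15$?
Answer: $-10440$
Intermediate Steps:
$E{\left(k \right)} = 15 + k$ ($E{\left(k \right)} = k - -15 = k + 15 = 15 + k$)
$\left(664 + 32\right) E{\left(-30 \right)} = \left(664 + 32\right) \left(15 - 30\right) = 696 \left(-15\right) = -10440$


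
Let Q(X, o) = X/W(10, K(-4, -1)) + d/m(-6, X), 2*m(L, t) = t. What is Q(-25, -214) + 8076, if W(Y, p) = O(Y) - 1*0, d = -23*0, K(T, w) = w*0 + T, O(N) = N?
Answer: 16147/2 ≈ 8073.5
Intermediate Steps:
m(L, t) = t/2
K(T, w) = T (K(T, w) = 0 + T = T)
d = 0
W(Y, p) = Y (W(Y, p) = Y - 1*0 = Y + 0 = Y)
Q(X, o) = X/10 (Q(X, o) = X/10 + 0/((X/2)) = X*(1/10) + 0*(2/X) = X/10 + 0 = X/10)
Q(-25, -214) + 8076 = (1/10)*(-25) + 8076 = -5/2 + 8076 = 16147/2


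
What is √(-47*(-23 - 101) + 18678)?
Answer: √24506 ≈ 156.54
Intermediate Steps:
√(-47*(-23 - 101) + 18678) = √(-47*(-124) + 18678) = √(5828 + 18678) = √24506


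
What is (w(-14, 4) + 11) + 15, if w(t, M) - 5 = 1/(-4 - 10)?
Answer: 433/14 ≈ 30.929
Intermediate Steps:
w(t, M) = 69/14 (w(t, M) = 5 + 1/(-4 - 10) = 5 + 1/(-14) = 5 - 1/14 = 69/14)
(w(-14, 4) + 11) + 15 = (69/14 + 11) + 15 = 223/14 + 15 = 433/14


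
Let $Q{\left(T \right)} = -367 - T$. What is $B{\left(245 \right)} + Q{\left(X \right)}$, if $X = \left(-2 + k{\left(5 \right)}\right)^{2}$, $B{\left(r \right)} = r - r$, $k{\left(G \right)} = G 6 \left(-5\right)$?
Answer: $-23471$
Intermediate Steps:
$k{\left(G \right)} = - 30 G$ ($k{\left(G \right)} = 6 G \left(-5\right) = - 30 G$)
$B{\left(r \right)} = 0$
$X = 23104$ ($X = \left(-2 - 150\right)^{2} = \left(-152\right)^{2} = 23104$)
$B{\left(245 \right)} + Q{\left(X \right)} = 0 - 23471 = -23471$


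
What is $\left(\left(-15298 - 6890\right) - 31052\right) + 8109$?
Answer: $-45131$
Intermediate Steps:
$\left(\left(-15298 - 6890\right) - 31052\right) + 8109 = \left(-22188 - 31052\right) + 8109 = -53240 + 8109 = -45131$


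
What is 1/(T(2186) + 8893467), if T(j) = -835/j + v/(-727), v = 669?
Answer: 1589222/14133691343195 ≈ 1.1244e-7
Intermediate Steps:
T(j) = -669/727 - 835/j (T(j) = -835/j + 669/(-727) = -835/j + 669*(-1/727) = -835/j - 669/727 = -669/727 - 835/j)
1/(T(2186) + 8893467) = 1/((-669/727 - 835/2186) + 8893467) = 1/(-2069479/1589222 + 8893467) = 1/(14133691343195/1589222) = 1589222/14133691343195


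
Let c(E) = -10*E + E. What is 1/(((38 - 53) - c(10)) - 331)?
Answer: -1/256 ≈ -0.0039063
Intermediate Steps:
c(E) = -9*E
1/(((38 - 53) - c(10)) - 331) = 1/(((38 - 53) - (-9)*10) - 331) = 1/((-15 - 1*(-90)) - 331) = 1/((-15 + 90) - 331) = 1/(75 - 331) = 1/(-256) = -1/256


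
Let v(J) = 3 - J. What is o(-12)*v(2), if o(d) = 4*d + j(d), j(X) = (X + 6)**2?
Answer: -12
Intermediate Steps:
j(X) = (6 + X)**2
o(d) = (6 + d)**2 + 4*d (o(d) = 4*d + (6 + d)**2 = (6 + d)**2 + 4*d)
o(-12)*v(2) = ((6 - 12)**2 + 4*(-12))*(3 - 1*2) = ((-6)**2 - 48)*(3 - 2) = (36 - 48)*1 = -12*1 = -12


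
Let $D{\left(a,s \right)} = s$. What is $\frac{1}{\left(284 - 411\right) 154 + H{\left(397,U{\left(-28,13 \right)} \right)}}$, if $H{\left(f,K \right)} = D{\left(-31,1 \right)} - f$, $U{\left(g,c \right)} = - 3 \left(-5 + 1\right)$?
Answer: $- \frac{1}{19954} \approx -5.0115 \cdot 10^{-5}$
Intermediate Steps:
$U{\left(g,c \right)} = 12$ ($U{\left(g,c \right)} = \left(-3\right) \left(-4\right) = 12$)
$H{\left(f,K \right)} = 1 - f$
$\frac{1}{\left(284 - 411\right) 154 + H{\left(397,U{\left(-28,13 \right)} \right)}} = \frac{1}{\left(284 - 411\right) 154 + \left(1 - 397\right)} = \frac{1}{\left(-127\right) 154 + \left(1 - 397\right)} = \frac{1}{-19558 - 396} = \frac{1}{-19954} = - \frac{1}{19954}$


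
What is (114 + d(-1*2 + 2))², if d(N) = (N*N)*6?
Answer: 12996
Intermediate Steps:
d(N) = 6*N² (d(N) = N²*6 = 6*N²)
(114 + d(-1*2 + 2))² = (114 + 6*(-1*2 + 2)²)² = (114 + 6*(-2 + 2)²)² = (114 + 6*0²)² = (114 + 6*0)² = (114 + 0)² = 114² = 12996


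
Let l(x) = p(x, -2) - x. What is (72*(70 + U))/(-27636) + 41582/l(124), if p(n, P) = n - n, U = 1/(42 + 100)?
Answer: -3401447809/10137806 ≈ -335.52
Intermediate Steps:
U = 1/142 ≈ 0.0070423
p(n, P) = 0
l(x) = -x (l(x) = 0 - x = -x)
(72*(70 + U))/(-27636) + 41582/l(124) = (72*(70 + 1/142))/(-27636) + 41582/((-1*124)) = (72*(9941/142))*(-1/27636) + 41582/(-124) = (357876/71)*(-1/27636) + 41582*(-1/124) = -29823/163513 - 20791/62 = -3401447809/10137806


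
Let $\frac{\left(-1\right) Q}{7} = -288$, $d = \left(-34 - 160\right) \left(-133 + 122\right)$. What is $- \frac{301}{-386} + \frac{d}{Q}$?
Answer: $\frac{357635}{194544} \approx 1.8383$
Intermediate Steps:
$d = 2134$ ($d = \left(-194\right) \left(-11\right) = 2134$)
$Q = 2016$ ($Q = \left(-7\right) \left(-288\right) = 2016$)
$- \frac{301}{-386} + \frac{d}{Q} = - \frac{301}{-386} + \frac{2134}{2016} = \left(-301\right) \left(- \frac{1}{386}\right) + 2134 \cdot \frac{1}{2016} = \frac{301}{386} + \frac{1067}{1008} = \frac{357635}{194544}$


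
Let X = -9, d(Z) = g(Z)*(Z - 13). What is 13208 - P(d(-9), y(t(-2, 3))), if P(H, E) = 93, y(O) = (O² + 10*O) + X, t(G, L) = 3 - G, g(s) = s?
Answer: 13115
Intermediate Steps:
d(Z) = Z*(-13 + Z) (d(Z) = Z*(Z - 13) = Z*(-13 + Z))
y(O) = -9 + O² + 10*O (y(O) = (O² + 10*O) - 9 = -9 + O² + 10*O)
13208 - P(d(-9), y(t(-2, 3))) = 13208 - 1*93 = 13208 - 93 = 13115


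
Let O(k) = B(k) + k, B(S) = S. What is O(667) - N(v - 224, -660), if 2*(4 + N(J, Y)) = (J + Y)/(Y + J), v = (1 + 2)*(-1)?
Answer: 2675/2 ≈ 1337.5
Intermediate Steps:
v = -3 (v = 3*(-1) = -3)
O(k) = 2*k (O(k) = k + k = 2*k)
N(J, Y) = -7/2 (N(J, Y) = -4 + ((J + Y)/(Y + J))/2 = -4 + ((J + Y)/(J + Y))/2 = -4 + (½)*1 = -4 + ½ = -7/2)
O(667) - N(v - 224, -660) = 2*667 - 1*(-7/2) = 1334 + 7/2 = 2675/2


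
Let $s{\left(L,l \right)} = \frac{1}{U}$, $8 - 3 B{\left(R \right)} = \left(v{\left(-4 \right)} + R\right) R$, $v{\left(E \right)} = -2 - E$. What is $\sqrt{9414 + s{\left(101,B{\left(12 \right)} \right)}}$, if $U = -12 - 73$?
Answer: $\frac{\sqrt{68016065}}{85} \approx 97.026$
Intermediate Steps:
$U = -85$ ($U = -12 - 73 = -85$)
$B{\left(R \right)} = \frac{8}{3} - \frac{R \left(2 + R\right)}{3}$ ($B{\left(R \right)} = \frac{8}{3} - \frac{\left(\left(-2 - -4\right) + R\right) R}{3} = \frac{8}{3} - \frac{\left(\left(-2 + 4\right) + R\right) R}{3} = \frac{8}{3} - \frac{\left(2 + R\right) R}{3} = \frac{8}{3} - \frac{R \left(2 + R\right)}{3}$)
$s{\left(L,l \right)} = - \frac{1}{85}$ ($s{\left(L,l \right)} = \frac{1}{-85} = - \frac{1}{85}$)
$\sqrt{9414 + s{\left(101,B{\left(12 \right)} \right)}} = \sqrt{9414 - \frac{1}{85}} = \sqrt{\frac{800189}{85}} = \frac{\sqrt{68016065}}{85}$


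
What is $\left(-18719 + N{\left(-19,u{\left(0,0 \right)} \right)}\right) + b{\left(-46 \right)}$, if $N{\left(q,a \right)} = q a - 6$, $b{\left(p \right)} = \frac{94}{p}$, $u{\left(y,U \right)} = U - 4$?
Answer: $- \frac{428974}{23} \approx -18651.0$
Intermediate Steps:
$u{\left(y,U \right)} = -4 + U$ ($u{\left(y,U \right)} = U - 4 = -4 + U$)
$N{\left(q,a \right)} = -6 + a q$ ($N{\left(q,a \right)} = a q - 6 = -6 + a q$)
$\left(-18719 + N{\left(-19,u{\left(0,0 \right)} \right)}\right) + b{\left(-46 \right)} = \left(-18719 - \left(6 - \left(-4 + 0\right) \left(-19\right)\right)\right) + \frac{94}{-46} = \left(-18719 - -70\right) + 94 \left(- \frac{1}{46}\right) = \left(-18719 + \left(-6 + 76\right)\right) - \frac{47}{23} = \left(-18719 + 70\right) - \frac{47}{23} = -18649 - \frac{47}{23} = - \frac{428974}{23}$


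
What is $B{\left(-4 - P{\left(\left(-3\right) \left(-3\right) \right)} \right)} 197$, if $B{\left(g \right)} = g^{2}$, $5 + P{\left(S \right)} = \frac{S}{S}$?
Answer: $0$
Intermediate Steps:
$P{\left(S \right)} = -4$ ($P{\left(S \right)} = -5 + \frac{S}{S} = -5 + 1 = -4$)
$B{\left(-4 - P{\left(\left(-3\right) \left(-3\right) \right)} \right)} 197 = \left(-4 - -4\right)^{2} \cdot 197 = \left(-4 + 4\right)^{2} \cdot 197 = 0^{2} \cdot 197 = 0 \cdot 197 = 0$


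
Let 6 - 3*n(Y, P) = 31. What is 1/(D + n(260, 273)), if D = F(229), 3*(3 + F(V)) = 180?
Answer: 3/146 ≈ 0.020548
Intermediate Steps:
F(V) = 57 (F(V) = -3 + (1/3)*180 = -3 + 60 = 57)
n(Y, P) = -25/3 (n(Y, P) = 2 - 1/3*31 = 2 - 31/3 = -25/3)
D = 57
1/(D + n(260, 273)) = 1/(57 - 25/3) = 1/(146/3) = 3/146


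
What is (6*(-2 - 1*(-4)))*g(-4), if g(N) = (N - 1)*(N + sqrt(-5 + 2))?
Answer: 240 - 60*I*sqrt(3) ≈ 240.0 - 103.92*I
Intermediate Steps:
g(N) = (-1 + N)*(N + I*sqrt(3)) (g(N) = (-1 + N)*(N + sqrt(-3)) = (-1 + N)*(N + I*sqrt(3)))
(6*(-2 - 1*(-4)))*g(-4) = (6*(-2 - 1*(-4)))*((-4)**2 - 1*(-4) - I*sqrt(3) + I*(-4)*sqrt(3)) = (6*(-2 + 4))*(16 + 4 - I*sqrt(3) - 4*I*sqrt(3)) = (6*2)*(20 - 5*I*sqrt(3)) = 12*(20 - 5*I*sqrt(3)) = 240 - 60*I*sqrt(3)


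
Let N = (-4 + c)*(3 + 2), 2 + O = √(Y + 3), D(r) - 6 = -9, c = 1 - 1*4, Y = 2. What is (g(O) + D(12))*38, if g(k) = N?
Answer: -1444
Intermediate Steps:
c = -3 (c = 1 - 4 = -3)
D(r) = -3 (D(r) = 6 - 9 = -3)
O = -2 + √5 (O = -2 + √(2 + 3) = -2 + √5 ≈ 0.23607)
N = -35 (N = (-4 - 3)*(3 + 2) = -7*5 = -35)
g(k) = -35
(g(O) + D(12))*38 = (-35 - 3)*38 = -38*38 = -1444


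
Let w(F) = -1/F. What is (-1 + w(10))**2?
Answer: 121/100 ≈ 1.2100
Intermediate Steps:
(-1 + w(10))**2 = (-1 - 1/10)**2 = (-11/10)**2 = 121/100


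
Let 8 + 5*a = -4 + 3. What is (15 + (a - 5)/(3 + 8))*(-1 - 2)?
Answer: -2373/55 ≈ -43.145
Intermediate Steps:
a = -9/5 (a = -8/5 + (-4 + 3)/5 = -8/5 + (⅕)*(-1) = -8/5 - ⅕ = -9/5 ≈ -1.8000)
(15 + (a - 5)/(3 + 8))*(-1 - 2) = (15 + (-9/5 - 5)/(3 + 8))*(-1 - 2) = (15 - 34/5/11)*(-3) = (15 - 34/5*1/11)*(-3) = (15 - 34/55)*(-3) = (791/55)*(-3) = -2373/55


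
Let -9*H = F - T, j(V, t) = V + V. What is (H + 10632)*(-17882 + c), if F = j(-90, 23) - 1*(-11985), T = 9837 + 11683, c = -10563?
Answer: -2998188335/9 ≈ -3.3313e+8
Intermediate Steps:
j(V, t) = 2*V
T = 21520
F = 11805 (F = 2*(-90) - 1*(-11985) = -180 + 11985 = 11805)
H = 9715/9 (H = -(11805 - 1*21520)/9 = -(11805 - 21520)/9 = -⅑*(-9715) = 9715/9 ≈ 1079.4)
(H + 10632)*(-17882 + c) = (9715/9 + 10632)*(-17882 - 10563) = (105403/9)*(-28445) = -2998188335/9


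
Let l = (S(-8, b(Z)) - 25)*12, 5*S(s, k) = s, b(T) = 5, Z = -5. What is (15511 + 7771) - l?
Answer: 118006/5 ≈ 23601.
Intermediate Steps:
S(s, k) = s/5
l = -1596/5 (l = ((⅕)*(-8) - 25)*12 = (-8/5 - 25)*12 = -133/5*12 = -1596/5 ≈ -319.20)
(15511 + 7771) - l = (15511 + 7771) - 1*(-1596/5) = 23282 + 1596/5 = 118006/5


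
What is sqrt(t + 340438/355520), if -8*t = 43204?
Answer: I*sqrt(10663629763710)/44440 ≈ 73.482*I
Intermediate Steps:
t = -10801/2 (t = -1/8*43204 = -10801/2 ≈ -5400.5)
sqrt(t + 340438/355520) = sqrt(-10801/2 + 340438/355520) = sqrt(-10801/2 + 340438*(1/355520)) = sqrt(-10801/2 + 170219/177760) = sqrt(-959822661/177760) = I*sqrt(10663629763710)/44440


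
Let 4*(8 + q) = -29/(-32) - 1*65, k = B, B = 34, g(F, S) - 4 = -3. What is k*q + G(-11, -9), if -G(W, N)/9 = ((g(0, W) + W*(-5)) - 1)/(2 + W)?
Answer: -48755/64 ≈ -761.80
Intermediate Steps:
g(F, S) = 1 (g(F, S) = 4 - 3 = 1)
G(W, N) = 45*W/(2 + W) (G(W, N) = -9*((1 + W*(-5)) - 1)/(2 + W) = -9*((1 - 5*W) - 1)/(2 + W) = -9*(-5*W)/(2 + W) = -(-45)*W/(2 + W) = 45*W/(2 + W))
k = 34
q = -3075/128 (q = -8 + (-29/(-32) - 1*65)/4 = -8 + (-29*(-1/32) - 65)/4 = -8 + (29/32 - 65)/4 = -8 + (¼)*(-2051/32) = -8 - 2051/128 = -3075/128 ≈ -24.023)
k*q + G(-11, -9) = 34*(-3075/128) + 45*(-11)/(2 - 11) = -52275/64 + 45*(-11)/(-9) = -52275/64 + 45*(-11)*(-⅑) = -52275/64 + 55 = -48755/64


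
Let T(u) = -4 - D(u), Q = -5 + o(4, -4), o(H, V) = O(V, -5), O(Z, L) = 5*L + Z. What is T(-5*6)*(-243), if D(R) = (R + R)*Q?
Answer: 496692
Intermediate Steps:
O(Z, L) = Z + 5*L
o(H, V) = -25 + V (o(H, V) = V + 5*(-5) = V - 25 = -25 + V)
Q = -34 (Q = -5 + (-25 - 4) = -5 - 29 = -34)
D(R) = -68*R (D(R) = (R + R)*(-34) = (2*R)*(-34) = -68*R)
T(u) = -4 + 68*u (T(u) = -4 - (-68)*u = -4 + 68*u)
T(-5*6)*(-243) = (-4 + 68*(-5*6))*(-243) = (-4 + 68*(-30))*(-243) = (-4 - 2040)*(-243) = -2044*(-243) = 496692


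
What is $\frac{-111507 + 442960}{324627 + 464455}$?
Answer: $\frac{331453}{789082} \approx 0.42005$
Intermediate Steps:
$\frac{-111507 + 442960}{324627 + 464455} = \frac{331453}{789082}$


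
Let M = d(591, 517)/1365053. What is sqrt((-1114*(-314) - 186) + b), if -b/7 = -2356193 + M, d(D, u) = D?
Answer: 2*sqrt(7846165764729185797)/1365053 ≈ 4104.0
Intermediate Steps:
M = 591/1365053 ≈ 0.00043295
b = 22514298258466/1365053 (b = -7*(-2356193 + 591/1365053) = -7*(-3216328322638/1365053) = 22514298258466/1365053 ≈ 1.6493e+7)
sqrt((-1114*(-314) - 186) + b) = sqrt((-1114*(-314) - 186) + 22514298258466/1365053) = sqrt((349796 - 186) + 22514298258466/1365053) = sqrt(349610 + 22514298258466/1365053) = sqrt(22991534437796/1365053) = 2*sqrt(7846165764729185797)/1365053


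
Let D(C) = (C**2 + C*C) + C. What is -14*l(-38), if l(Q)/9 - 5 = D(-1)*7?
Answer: -1512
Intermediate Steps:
D(C) = C + 2*C**2 (D(C) = (C**2 + C**2) + C = 2*C**2 + C = C + 2*C**2)
l(Q) = 108 (l(Q) = 45 + 9*(-(1 + 2*(-1))*7) = 45 + 9*(-(1 - 2)*7) = 45 + 9*(-1*(-1)*7) = 45 + 9*(1*7) = 45 + 9*7 = 45 + 63 = 108)
-14*l(-38) = -14*108 = -1512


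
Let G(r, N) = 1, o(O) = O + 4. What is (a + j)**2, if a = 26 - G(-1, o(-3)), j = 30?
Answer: 3025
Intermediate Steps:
o(O) = 4 + O
a = 25 (a = 26 - 1*1 = 26 - 1 = 25)
(a + j)**2 = (25 + 30)**2 = 55**2 = 3025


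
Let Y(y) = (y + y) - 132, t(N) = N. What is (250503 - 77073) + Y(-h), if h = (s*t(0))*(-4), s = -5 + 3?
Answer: 173298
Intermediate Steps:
s = -2
h = 0 (h = -2*0*(-4) = 0*(-4) = 0)
Y(y) = -132 + 2*y (Y(y) = 2*y - 132 = -132 + 2*y)
(250503 - 77073) + Y(-h) = (250503 - 77073) + (-132 + 2*(-1*0)) = 173430 + (-132 + 2*0) = 173430 + (-132 + 0) = 173430 - 132 = 173298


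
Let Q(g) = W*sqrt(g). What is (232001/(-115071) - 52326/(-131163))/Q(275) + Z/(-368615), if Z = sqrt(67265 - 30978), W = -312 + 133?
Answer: -sqrt(36287)/368615 + 739658849*sqrt(11)/4502762175945 ≈ 2.8038e-5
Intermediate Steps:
W = -179
Z = sqrt(36287) ≈ 190.49
Q(g) = -179*sqrt(g)
(232001/(-115071) - 52326/(-131163))/Q(275) + Z/(-368615) = (232001/(-115071) - 52326/(-131163))/((-895*sqrt(11))) + sqrt(36287)/(-368615) = (232001*(-1/115071) - 52326*(-1/131163))/((-895*sqrt(11))) + sqrt(36287)*(-1/368615) = (-21091/10461 + 17442/43721)/((-895*sqrt(11))) - sqrt(36287)/368615 = -(-739658849)*sqrt(11)/4502762175945 - sqrt(36287)/368615 = 739658849*sqrt(11)/4502762175945 - sqrt(36287)/368615 = -sqrt(36287)/368615 + 739658849*sqrt(11)/4502762175945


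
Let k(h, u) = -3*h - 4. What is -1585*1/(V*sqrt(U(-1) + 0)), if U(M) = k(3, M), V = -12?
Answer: -1585*I*sqrt(13)/156 ≈ -36.633*I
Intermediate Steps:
k(h, u) = -4 - 3*h
U(M) = -13 (U(M) = -4 - 3*3 = -4 - 9 = -13)
-1585*1/(V*sqrt(U(-1) + 0)) = -1585*(-1/(12*sqrt(-13 + 0))) = -1585*I*sqrt(13)/156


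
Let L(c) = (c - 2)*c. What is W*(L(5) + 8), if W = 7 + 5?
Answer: 276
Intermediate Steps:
W = 12
L(c) = c*(-2 + c) (L(c) = (-2 + c)*c = c*(-2 + c))
W*(L(5) + 8) = 12*(5*(-2 + 5) + 8) = 12*(5*3 + 8) = 12*(15 + 8) = 12*23 = 276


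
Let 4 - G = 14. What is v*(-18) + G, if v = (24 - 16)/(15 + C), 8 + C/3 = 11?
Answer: -16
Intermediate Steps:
C = 9 (C = -24 + 3*11 = -24 + 33 = 9)
v = ⅓ (v = (24 - 16)/(15 + 9) = 8/24 = 8*(1/24) = ⅓ ≈ 0.33333)
G = -10 (G = 4 - 1*14 = 4 - 14 = -10)
v*(-18) + G = (⅓)*(-18) - 10 = -6 - 10 = -16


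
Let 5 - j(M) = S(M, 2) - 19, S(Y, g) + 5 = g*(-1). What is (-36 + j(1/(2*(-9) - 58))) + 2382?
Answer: 2377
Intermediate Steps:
S(Y, g) = -5 - g (S(Y, g) = -5 + g*(-1) = -5 - g)
j(M) = 31 (j(M) = 5 - ((-5 - 1*2) - 19) = 5 - ((-5 - 2) - 19) = 5 - (-7 - 19) = 5 - 1*(-26) = 5 + 26 = 31)
(-36 + j(1/(2*(-9) - 58))) + 2382 = (-36 + 31) + 2382 = -5 + 2382 = 2377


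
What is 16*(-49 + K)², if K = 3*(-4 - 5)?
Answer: 92416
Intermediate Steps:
K = -27 (K = 3*(-9) = -27)
16*(-49 + K)² = 16*(-49 - 27)² = 16*(-76)² = 16*5776 = 92416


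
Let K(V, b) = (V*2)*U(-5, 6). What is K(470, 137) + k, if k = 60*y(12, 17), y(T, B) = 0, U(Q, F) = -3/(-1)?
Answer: 2820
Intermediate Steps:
U(Q, F) = 3 (U(Q, F) = -3*(-1) = 3)
K(V, b) = 6*V (K(V, b) = (V*2)*3 = (2*V)*3 = 6*V)
k = 0 (k = 60*0 = 0)
K(470, 137) + k = 6*470 + 0 = 2820 + 0 = 2820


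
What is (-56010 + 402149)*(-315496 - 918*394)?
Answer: -234401177132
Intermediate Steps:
(-56010 + 402149)*(-315496 - 918*394) = 346139*(-315496 - 361692) = 346139*(-677188) = -234401177132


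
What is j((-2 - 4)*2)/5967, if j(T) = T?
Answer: -4/1989 ≈ -0.0020111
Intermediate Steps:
j((-2 - 4)*2)/5967 = ((-2 - 4)*2)/5967 = -6*2*(1/5967) = -12*1/5967 = -4/1989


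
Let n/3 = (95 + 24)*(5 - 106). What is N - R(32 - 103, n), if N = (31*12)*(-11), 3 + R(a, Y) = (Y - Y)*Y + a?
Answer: -4018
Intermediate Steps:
n = -36057 (n = 3*((95 + 24)*(5 - 106)) = 3*(119*(-101)) = 3*(-12019) = -36057)
R(a, Y) = -3 + a (R(a, Y) = -3 + ((Y - Y)*Y + a) = -3 + (0*Y + a) = -3 + (0 + a) = -3 + a)
N = -4092 (N = 372*(-11) = -4092)
N - R(32 - 103, n) = -4092 - (-3 + (32 - 103)) = -4092 - (-3 - 71) = -4092 - 1*(-74) = -4092 + 74 = -4018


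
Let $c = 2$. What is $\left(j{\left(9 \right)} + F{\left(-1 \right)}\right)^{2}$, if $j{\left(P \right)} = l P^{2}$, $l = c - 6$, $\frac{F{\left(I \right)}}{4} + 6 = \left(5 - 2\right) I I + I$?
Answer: $115600$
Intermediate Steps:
$F{\left(I \right)} = -24 + 4 I + 12 I^{2}$ ($F{\left(I \right)} = -24 + 4 \left(\left(5 - 2\right) I I + I\right) = -24 + 4 \left(3 I I + I\right) = -24 + 4 \left(3 I^{2} + I\right) = -24 + 4 \left(I + 3 I^{2}\right) = -24 + \left(4 I + 12 I^{2}\right) = -24 + 4 I + 12 I^{2}$)
$l = -4$ ($l = 2 - 6 = -4$)
$j{\left(P \right)} = - 4 P^{2}$
$\left(j{\left(9 \right)} + F{\left(-1 \right)}\right)^{2} = \left(- 4 \cdot 9^{2} + \left(-24 + 4 \left(-1\right) + 12 \left(-1\right)^{2}\right)\right)^{2} = \left(\left(-4\right) 81 - 16\right)^{2} = \left(-324 - 16\right)^{2} = \left(-340\right)^{2} = 115600$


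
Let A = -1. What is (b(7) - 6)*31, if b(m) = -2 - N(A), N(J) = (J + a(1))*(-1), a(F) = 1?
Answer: -248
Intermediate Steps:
N(J) = -1 - J (N(J) = (J + 1)*(-1) = (1 + J)*(-1) = -1 - J)
b(m) = -2 (b(m) = -2 - (-1 - 1*(-1)) = -2 - (-1 + 1) = -2 - 1*0 = -2 + 0 = -2)
(b(7) - 6)*31 = (-2 - 6)*31 = -8*31 = -248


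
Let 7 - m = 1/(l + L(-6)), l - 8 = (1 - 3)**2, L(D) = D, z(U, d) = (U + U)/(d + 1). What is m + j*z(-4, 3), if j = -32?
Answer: 425/6 ≈ 70.833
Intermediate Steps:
z(U, d) = 2*U/(1 + d) (z(U, d) = (2*U)/(1 + d) = 2*U/(1 + d))
l = 12 (l = 8 + (1 - 3)**2 = 8 + (-2)**2 = 8 + 4 = 12)
m = 41/6 (m = 7 - 1/(12 - 6) = 7 - 1/6 = 41/6 ≈ 6.8333)
m + j*z(-4, 3) = 41/6 - 64*(-4)/(1 + 3) = 41/6 - 64*(-4)/4 = 41/6 - 32*(-2) = 41/6 + 64 = 425/6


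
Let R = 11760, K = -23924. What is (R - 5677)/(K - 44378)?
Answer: -6083/68302 ≈ -0.089060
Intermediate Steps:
(R - 5677)/(K - 44378) = (11760 - 5677)/(-23924 - 44378) = 6083/(-68302) = 6083*(-1/68302) = -6083/68302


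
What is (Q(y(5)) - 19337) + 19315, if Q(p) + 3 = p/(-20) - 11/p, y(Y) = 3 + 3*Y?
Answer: -1193/45 ≈ -26.511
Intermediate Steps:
Q(p) = -3 - 11/p - p/20 (Q(p) = -3 + (p/(-20) - 11/p) = -3 + (p*(-1/20) - 11/p) = -3 + (-p/20 - 11/p) = -3 + (-11/p - p/20) = -3 - 11/p - p/20)
(Q(y(5)) - 19337) + 19315 = ((-3 - 11/(3 + 3*5) - (3 + 3*5)/20) - 19337) + 19315 = ((-3 - 11/(3 + 15) - (3 + 15)/20) - 19337) + 19315 = ((-3 - 11/18 - 1/20*18) - 19337) + 19315 = ((-3 - 11*1/18 - 9/10) - 19337) + 19315 = ((-3 - 11/18 - 9/10) - 19337) + 19315 = (-203/45 - 19337) + 19315 = -870368/45 + 19315 = -1193/45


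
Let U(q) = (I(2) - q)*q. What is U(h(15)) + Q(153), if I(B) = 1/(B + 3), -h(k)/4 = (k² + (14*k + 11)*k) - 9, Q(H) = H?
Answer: -997450239/5 ≈ -1.9949e+8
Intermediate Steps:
h(k) = 36 - 4*k² - 4*k*(11 + 14*k) (h(k) = -4*((k² + (14*k + 11)*k) - 9) = -4*((k² + (11 + 14*k)*k) - 9) = -4*((k² + k*(11 + 14*k)) - 9) = -4*(-9 + k² + k*(11 + 14*k)) = 36 - 4*k² - 4*k*(11 + 14*k))
I(B) = 1/(3 + B)
U(q) = q*(⅕ - q) (U(q) = (1/(3 + 2) - q)*q = (1/5 - q)*q = (⅕ - q)*q = q*(⅕ - q))
U(h(15)) + Q(153) = (36 - 60*15² - 44*15)*(⅕ - (36 - 60*15² - 44*15)) + 153 = (36 - 60*225 - 660)*(⅕ - (36 - 60*225 - 660)) + 153 = (36 - 13500 - 660)*(⅕ - (36 - 13500 - 660)) + 153 = -14124*(⅕ - 1*(-14124)) + 153 = -14124*(⅕ + 14124) + 153 = -14124*70621/5 + 153 = -997451004/5 + 153 = -997450239/5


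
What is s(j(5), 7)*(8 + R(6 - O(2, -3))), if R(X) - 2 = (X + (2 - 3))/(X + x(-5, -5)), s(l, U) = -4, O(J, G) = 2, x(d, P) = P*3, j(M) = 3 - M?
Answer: -428/11 ≈ -38.909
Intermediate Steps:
x(d, P) = 3*P
R(X) = 2 + (-1 + X)/(-15 + X) (R(X) = 2 + (X + (2 - 3))/(X + 3*(-5)) = 2 + (X - 1)/(X - 15) = 2 + (-1 + X)/(-15 + X))
s(j(5), 7)*(8 + R(6 - O(2, -3))) = -4*(8 + (-31 + 3*(6 - 1*2))/(-15 + (6 - 1*2))) = -4*(8 + (-31 + 3*(6 - 2))/(-15 + (6 - 2))) = -4*(8 + (-31 + 3*4)/(-15 + 4)) = -4*(8 + (-31 + 12)/(-11)) = -4*(8 - 1/11*(-19)) = -4*(8 + 19/11) = -4*107/11 = -428/11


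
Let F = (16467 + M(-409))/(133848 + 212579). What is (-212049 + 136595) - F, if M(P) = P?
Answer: -26139318916/346427 ≈ -75454.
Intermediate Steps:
F = 16058/346427 (F = (16467 - 409)/(133848 + 212579) = 16058/346427 ≈ 0.046353)
(-212049 + 136595) - F = (-212049 + 136595) - 1*16058/346427 = -75454 - 16058/346427 = -26139318916/346427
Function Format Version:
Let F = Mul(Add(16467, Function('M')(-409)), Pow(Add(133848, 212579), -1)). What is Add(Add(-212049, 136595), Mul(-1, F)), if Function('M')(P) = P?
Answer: Rational(-26139318916, 346427) ≈ -75454.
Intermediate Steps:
F = Rational(16058, 346427) (F = Mul(Add(16467, -409), Pow(Add(133848, 212579), -1)) = Mul(16058, Pow(346427, -1)) = Mul(16058, Rational(1, 346427)) = Rational(16058, 346427) ≈ 0.046353)
Add(Add(-212049, 136595), Mul(-1, F)) = Add(Add(-212049, 136595), Mul(-1, Rational(16058, 346427))) = Add(-75454, Rational(-16058, 346427)) = Rational(-26139318916, 346427)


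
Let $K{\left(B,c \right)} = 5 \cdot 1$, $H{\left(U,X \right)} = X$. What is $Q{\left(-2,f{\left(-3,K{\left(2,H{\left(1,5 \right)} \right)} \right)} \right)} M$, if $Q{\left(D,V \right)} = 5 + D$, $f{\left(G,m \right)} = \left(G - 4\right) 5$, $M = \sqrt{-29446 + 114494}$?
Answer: $6 \sqrt{21262} \approx 874.89$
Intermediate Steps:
$K{\left(B,c \right)} = 5$
$M = 2 \sqrt{21262}$ ($M = \sqrt{85048} = 2 \sqrt{21262} \approx 291.63$)
$f{\left(G,m \right)} = -20 + 5 G$ ($f{\left(G,m \right)} = \left(-4 + G\right) 5 = -20 + 5 G$)
$Q{\left(-2,f{\left(-3,K{\left(2,H{\left(1,5 \right)} \right)} \right)} \right)} M = \left(5 - 2\right) 2 \sqrt{21262} = 3 \cdot 2 \sqrt{21262} = 6 \sqrt{21262}$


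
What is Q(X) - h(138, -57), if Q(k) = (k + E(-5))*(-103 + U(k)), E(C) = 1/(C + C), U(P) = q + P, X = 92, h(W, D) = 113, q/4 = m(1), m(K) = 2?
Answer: -3887/10 ≈ -388.70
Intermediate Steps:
q = 8 (q = 4*2 = 8)
U(P) = 8 + P
E(C) = 1/(2*C)
Q(k) = (-95 + k)*(-1/10 + k) (Q(k) = (k + (1/2)/(-5))*(-103 + (8 + k)) = (k + (1/2)*(-1/5))*(-95 + k) = (k - 1/10)*(-95 + k) = (-1/10 + k)*(-95 + k) = (-95 + k)*(-1/10 + k))
Q(X) - h(138, -57) = (19/2 + 92**2 - 951/10*92) - 1*113 = (19/2 + 8464 - 43746/5) - 113 = -2757/10 - 113 = -3887/10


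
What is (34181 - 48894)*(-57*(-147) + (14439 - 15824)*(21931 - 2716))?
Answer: 391430478348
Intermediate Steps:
(34181 - 48894)*(-57*(-147) + (14439 - 15824)*(21931 - 2716)) = -14713*(8379 - 1385*19215) = -14713*(8379 - 26612775) = -14713*(-26604396) = 391430478348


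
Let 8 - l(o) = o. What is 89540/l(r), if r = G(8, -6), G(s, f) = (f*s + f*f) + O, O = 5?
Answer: 17908/3 ≈ 5969.3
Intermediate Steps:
G(s, f) = 5 + f² + f*s (G(s, f) = (f*s + f*f) + 5 = (f*s + f²) + 5 = (f² + f*s) + 5 = 5 + f² + f*s)
r = -7 (r = 5 + (-6)² - 6*8 = 5 + 36 - 48 = -7)
l(o) = 8 - o
89540/l(r) = 89540/(8 - 1*(-7)) = 89540/(8 + 7) = 89540/15 = 89540*(1/15) = 17908/3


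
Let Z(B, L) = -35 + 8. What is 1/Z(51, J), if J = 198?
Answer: -1/27 ≈ -0.037037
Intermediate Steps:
Z(B, L) = -27
1/Z(51, J) = 1/(-27) = -1/27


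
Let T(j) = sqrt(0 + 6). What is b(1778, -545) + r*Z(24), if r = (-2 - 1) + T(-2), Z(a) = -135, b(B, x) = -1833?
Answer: -1428 - 135*sqrt(6) ≈ -1758.7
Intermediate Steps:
T(j) = sqrt(6)
r = -3 + sqrt(6) (r = (-2 - 1) + sqrt(6) = -3 + sqrt(6) ≈ -0.55051)
b(1778, -545) + r*Z(24) = -1833 + (-3 + sqrt(6))*(-135) = -1833 + (405 - 135*sqrt(6)) = -1428 - 135*sqrt(6)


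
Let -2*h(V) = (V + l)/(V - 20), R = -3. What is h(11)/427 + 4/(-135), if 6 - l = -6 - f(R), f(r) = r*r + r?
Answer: -2981/115290 ≈ -0.025857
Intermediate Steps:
f(r) = r + r**2 (f(r) = r**2 + r = r + r**2)
l = 18 (l = 6 - (-6 - (-3)*(1 - 3)) = 6 - (-6 - (-3)*(-2)) = 6 - (-6 - 1*6) = 6 - (-6 - 6) = 6 - 1*(-12) = 6 + 12 = 18)
h(V) = -(18 + V)/(2*(-20 + V)) (h(V) = -(V + 18)/(2*(V - 20)) = -(18 + V)/(2*(-20 + V)))
h(11)/427 + 4/(-135) = ((-18 - 1*11)/(2*(-20 + 11)))/427 + 4/(-135) = ((1/2)*(-18 - 11)/(-9))*(1/427) + 4*(-1/135) = ((1/2)*(-1/9)*(-29))*(1/427) - 4/135 = (29/18)*(1/427) - 4/135 = 29/7686 - 4/135 = -2981/115290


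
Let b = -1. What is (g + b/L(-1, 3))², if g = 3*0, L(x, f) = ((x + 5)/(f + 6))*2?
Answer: 81/64 ≈ 1.2656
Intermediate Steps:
L(x, f) = 2*(5 + x)/(6 + f) (L(x, f) = ((5 + x)/(6 + f))*2 = 2*(5 + x)/(6 + f))
g = 0
(g + b/L(-1, 3))² = (0 - 1/(2*(5 - 1)/(6 + 3)))² = (0 - 1/(2*4/9))² = (0 - 1/(2*(⅑)*4))² = (0 - 1/8/9)² = (0 - 1*9/8)² = (0 - 9/8)² = (-9/8)² = 81/64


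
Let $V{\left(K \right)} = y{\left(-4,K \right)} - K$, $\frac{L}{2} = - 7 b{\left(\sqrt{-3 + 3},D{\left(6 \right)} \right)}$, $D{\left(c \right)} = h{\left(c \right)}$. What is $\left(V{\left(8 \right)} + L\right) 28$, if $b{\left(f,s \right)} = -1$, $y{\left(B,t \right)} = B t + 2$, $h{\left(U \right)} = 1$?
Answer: $-672$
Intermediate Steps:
$D{\left(c \right)} = 1$
$y{\left(B,t \right)} = 2 + B t$
$L = 14$ ($L = 2 \left(\left(-7\right) \left(-1\right)\right) = 2 \cdot 7 = 14$)
$V{\left(K \right)} = 2 - 5 K$ ($V{\left(K \right)} = \left(2 - 4 K\right) - K = 2 - 5 K$)
$\left(V{\left(8 \right)} + L\right) 28 = \left(\left(2 - 40\right) + 14\right) 28 = \left(-38 + 14\right) 28 = \left(-24\right) 28 = -672$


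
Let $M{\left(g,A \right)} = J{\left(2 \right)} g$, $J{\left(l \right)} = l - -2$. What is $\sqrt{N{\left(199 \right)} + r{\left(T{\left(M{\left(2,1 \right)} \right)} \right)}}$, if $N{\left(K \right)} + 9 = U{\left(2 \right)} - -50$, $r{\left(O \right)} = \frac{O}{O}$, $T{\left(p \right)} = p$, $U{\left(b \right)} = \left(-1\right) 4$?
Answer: $\sqrt{38} \approx 6.1644$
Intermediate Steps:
$U{\left(b \right)} = -4$
$J{\left(l \right)} = 2 + l$ ($J{\left(l \right)} = l + 2 = 2 + l$)
$M{\left(g,A \right)} = 4 g$ ($M{\left(g,A \right)} = \left(2 + 2\right) g = 4 g$)
$r{\left(O \right)} = 1$
$N{\left(K \right)} = 37$ ($N{\left(K \right)} = -9 - -46 = -9 + \left(-4 + 50\right) = -9 + 46 = 37$)
$\sqrt{N{\left(199 \right)} + r{\left(T{\left(M{\left(2,1 \right)} \right)} \right)}} = \sqrt{37 + 1} = \sqrt{38}$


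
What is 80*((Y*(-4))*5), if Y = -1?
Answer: 1600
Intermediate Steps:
80*((Y*(-4))*5) = 80*(-1*(-4)*5) = 80*(4*5) = 80*20 = 1600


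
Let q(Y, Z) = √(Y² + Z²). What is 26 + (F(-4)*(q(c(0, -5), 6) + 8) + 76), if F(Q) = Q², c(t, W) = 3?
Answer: 230 + 48*√5 ≈ 337.33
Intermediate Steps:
26 + (F(-4)*(q(c(0, -5), 6) + 8) + 76) = 26 + ((-4)²*(√(3² + 6²) + 8) + 76) = 26 + (16*(√(9 + 36) + 8) + 76) = 26 + (16*(√45 + 8) + 76) = 26 + (16*(3*√5 + 8) + 76) = 26 + (16*(8 + 3*√5) + 76) = 26 + ((128 + 48*√5) + 76) = 26 + (204 + 48*√5) = 230 + 48*√5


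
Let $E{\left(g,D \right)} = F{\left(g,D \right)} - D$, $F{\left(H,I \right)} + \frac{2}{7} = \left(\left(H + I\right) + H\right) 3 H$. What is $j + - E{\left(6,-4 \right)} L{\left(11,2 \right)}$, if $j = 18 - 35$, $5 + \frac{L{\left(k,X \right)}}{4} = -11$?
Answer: $\frac{66057}{7} \approx 9436.7$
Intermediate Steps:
$L{\left(k,X \right)} = -64$ ($L{\left(k,X \right)} = -20 + 4 \left(-11\right) = -20 - 44 = -64$)
$j = -17$ ($j = 18 - 35 = -17$)
$F{\left(H,I \right)} = - \frac{2}{7} + H \left(3 I + 6 H\right)$ ($F{\left(H,I \right)} = - \frac{2}{7} + \left(\left(H + I\right) + H\right) 3 H = - \frac{2}{7} + \left(I + 2 H\right) 3 H = - \frac{2}{7} + \left(3 I + 6 H\right) H = - \frac{2}{7} + H \left(3 I + 6 H\right)$)
$E{\left(g,D \right)} = - \frac{2}{7} - D + 6 g^{2} + 3 D g$ ($E{\left(g,D \right)} = \left(- \frac{2}{7} + 6 g^{2} + 3 g D\right) - D = \left(- \frac{2}{7} + 6 g^{2} + 3 D g\right) - D = - \frac{2}{7} - D + 6 g^{2} + 3 D g$)
$j + - E{\left(6,-4 \right)} L{\left(11,2 \right)} = -17 + - (- \frac{2}{7} - -4 + 6 \cdot 6^{2} + 3 \left(-4\right) 6) \left(-64\right) = -17 + - (- \frac{2}{7} + 4 + 6 \cdot 36 - 72) \left(-64\right) = -17 + - (- \frac{2}{7} + 4 + 216 - 72) \left(-64\right) = -17 + \left(-1\right) \frac{1034}{7} \left(-64\right) = -17 - - \frac{66176}{7} = -17 + \frac{66176}{7} = \frac{66057}{7}$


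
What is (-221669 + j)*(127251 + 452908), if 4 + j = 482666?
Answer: 151417437887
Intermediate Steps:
j = 482662 (j = -4 + 482666 = 482662)
(-221669 + j)*(127251 + 452908) = (-221669 + 482662)*(127251 + 452908) = 260993*580159 = 151417437887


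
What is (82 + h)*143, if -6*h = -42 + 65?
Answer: 67067/6 ≈ 11178.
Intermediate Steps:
h = -23/6 (h = -(-42 + 65)/6 = -⅙*23 = -23/6 ≈ -3.8333)
(82 + h)*143 = (82 - 23/6)*143 = (469/6)*143 = 67067/6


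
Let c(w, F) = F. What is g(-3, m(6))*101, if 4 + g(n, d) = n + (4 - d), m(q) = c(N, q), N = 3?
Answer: -909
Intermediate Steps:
m(q) = q
g(n, d) = n - d (g(n, d) = -4 + (n + (4 - d)) = -4 + (4 + n - d) = n - d)
g(-3, m(6))*101 = (-3 - 1*6)*101 = (-3 - 6)*101 = -9*101 = -909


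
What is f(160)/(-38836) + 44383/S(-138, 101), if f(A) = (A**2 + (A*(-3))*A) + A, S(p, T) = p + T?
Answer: -430442427/359233 ≈ -1198.2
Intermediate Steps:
S(p, T) = T + p
f(A) = A - 2*A**2 (f(A) = (A**2 + (-3*A)*A) + A = (A**2 - 3*A**2) + A = -2*A**2 + A = A - 2*A**2)
f(160)/(-38836) + 44383/S(-138, 101) = (160*(1 - 2*160))/(-38836) + 44383/(101 - 138) = (160*(1 - 320))*(-1/38836) + 44383/(-37) = (160*(-319))*(-1/38836) + 44383*(-1/37) = -51040*(-1/38836) - 44383/37 = 12760/9709 - 44383/37 = -430442427/359233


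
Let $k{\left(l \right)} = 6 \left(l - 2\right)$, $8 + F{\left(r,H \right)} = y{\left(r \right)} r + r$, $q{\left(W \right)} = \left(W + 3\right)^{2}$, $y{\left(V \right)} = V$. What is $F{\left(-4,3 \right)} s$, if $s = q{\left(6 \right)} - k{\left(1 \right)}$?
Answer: $348$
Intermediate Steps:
$q{\left(W \right)} = \left(3 + W\right)^{2}$
$F{\left(r,H \right)} = -8 + r + r^{2}$ ($F{\left(r,H \right)} = -8 + \left(r r + r\right) = -8 + \left(r^{2} + r\right) = -8 + \left(r + r^{2}\right) = -8 + r + r^{2}$)
$k{\left(l \right)} = -12 + 6 l$ ($k{\left(l \right)} = 6 \left(-2 + l\right) = -12 + 6 l$)
$s = 87$ ($s = \left(3 + 6\right)^{2} - \left(-12 + 6 \cdot 1\right) = 9^{2} - \left(-12 + 6\right) = 81 - -6 = 81 + 6 = 87$)
$F{\left(-4,3 \right)} s = \left(-8 - 4 + \left(-4\right)^{2}\right) 87 = \left(-8 - 4 + 16\right) 87 = 4 \cdot 87 = 348$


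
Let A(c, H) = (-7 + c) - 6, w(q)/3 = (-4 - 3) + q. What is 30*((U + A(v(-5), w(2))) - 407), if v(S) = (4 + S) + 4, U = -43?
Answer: -13800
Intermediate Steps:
v(S) = 8 + S
w(q) = -21 + 3*q (w(q) = 3*((-4 - 3) + q) = 3*(-7 + q) = -21 + 3*q)
A(c, H) = -13 + c
30*((U + A(v(-5), w(2))) - 407) = 30*((-43 + (-13 + (8 - 5))) - 407) = 30*((-43 + (-13 + 3)) - 407) = 30*((-43 - 10) - 407) = 30*(-53 - 407) = 30*(-460) = -13800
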